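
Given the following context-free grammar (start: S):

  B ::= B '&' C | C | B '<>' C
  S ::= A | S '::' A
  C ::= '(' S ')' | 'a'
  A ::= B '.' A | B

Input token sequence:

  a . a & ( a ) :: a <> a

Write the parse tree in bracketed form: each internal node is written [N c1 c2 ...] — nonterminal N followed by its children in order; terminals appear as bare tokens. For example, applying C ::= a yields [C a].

[S [S [A [B [C a]] . [A [B [B [C a]] & [C ( [S [A [B [C a]]]] )]]]]] :: [A [B [B [C a]] <> [C a]]]]

S
S :: A
A :: A
B . A :: A
C . A :: A
a . A :: A
a . B :: A
a . B & C :: A
a . C & C :: A
a . a & C :: A
a . a & ( S ) :: A
a . a & ( A ) :: A
a . a & ( B ) :: A
a . a & ( C ) :: A
a . a & ( a ) :: A
a . a & ( a ) :: B
a . a & ( a ) :: B <> C
a . a & ( a ) :: C <> C
a . a & ( a ) :: a <> C
a . a & ( a ) :: a <> a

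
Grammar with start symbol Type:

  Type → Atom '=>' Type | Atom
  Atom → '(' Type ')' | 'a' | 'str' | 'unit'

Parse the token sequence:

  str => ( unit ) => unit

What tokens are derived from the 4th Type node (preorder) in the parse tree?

[Type [Atom str] => [Type [Atom ( [Type [Atom unit]] )] => [Type [Atom unit]]]]

unit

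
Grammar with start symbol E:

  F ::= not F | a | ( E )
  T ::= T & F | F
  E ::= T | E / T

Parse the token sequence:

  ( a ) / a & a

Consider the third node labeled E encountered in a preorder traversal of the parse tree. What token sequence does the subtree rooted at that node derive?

a

[E [E [T [F ( [E [T [F a]]] )]]] / [T [T [F a]] & [F a]]]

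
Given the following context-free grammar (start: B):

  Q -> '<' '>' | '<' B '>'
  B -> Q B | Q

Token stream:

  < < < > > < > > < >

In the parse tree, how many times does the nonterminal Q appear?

5

[B [Q < [B [Q < [B [Q < >]] >] [B [Q < >]]] >] [B [Q < >]]]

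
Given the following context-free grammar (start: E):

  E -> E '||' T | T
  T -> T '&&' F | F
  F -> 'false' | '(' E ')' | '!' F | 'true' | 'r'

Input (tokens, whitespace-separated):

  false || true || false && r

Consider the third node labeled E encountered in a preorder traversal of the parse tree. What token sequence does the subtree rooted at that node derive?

false

[E [E [E [T [F false]]] || [T [F true]]] || [T [T [F false]] && [F r]]]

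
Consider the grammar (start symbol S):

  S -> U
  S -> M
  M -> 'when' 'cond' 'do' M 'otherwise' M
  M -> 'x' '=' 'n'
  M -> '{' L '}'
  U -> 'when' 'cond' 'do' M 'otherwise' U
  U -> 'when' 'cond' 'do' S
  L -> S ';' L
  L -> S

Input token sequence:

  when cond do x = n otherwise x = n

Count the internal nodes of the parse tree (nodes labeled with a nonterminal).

[S [M when cond do [M x = n] otherwise [M x = n]]]

4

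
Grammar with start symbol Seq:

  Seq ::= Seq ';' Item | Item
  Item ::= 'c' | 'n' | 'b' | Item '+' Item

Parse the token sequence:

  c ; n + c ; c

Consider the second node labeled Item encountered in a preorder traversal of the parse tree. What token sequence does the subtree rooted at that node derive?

[Seq [Seq [Seq [Item c]] ; [Item [Item n] + [Item c]]] ; [Item c]]

n + c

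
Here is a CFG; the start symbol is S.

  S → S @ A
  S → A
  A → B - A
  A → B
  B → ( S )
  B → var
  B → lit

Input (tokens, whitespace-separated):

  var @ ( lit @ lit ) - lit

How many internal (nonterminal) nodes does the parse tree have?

[S [S [A [B var]]] @ [A [B ( [S [S [A [B lit]]] @ [A [B lit]]] )] - [A [B lit]]]]

14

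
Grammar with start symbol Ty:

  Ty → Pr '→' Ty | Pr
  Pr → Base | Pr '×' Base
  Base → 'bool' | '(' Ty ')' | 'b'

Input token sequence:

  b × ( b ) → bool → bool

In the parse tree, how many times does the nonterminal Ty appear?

4

[Ty [Pr [Pr [Base b]] × [Base ( [Ty [Pr [Base b]]] )]] → [Ty [Pr [Base bool]] → [Ty [Pr [Base bool]]]]]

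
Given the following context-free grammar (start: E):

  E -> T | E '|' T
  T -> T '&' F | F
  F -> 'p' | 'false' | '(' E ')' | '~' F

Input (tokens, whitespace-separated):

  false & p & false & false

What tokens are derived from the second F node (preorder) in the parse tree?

[E [T [T [T [T [F false]] & [F p]] & [F false]] & [F false]]]

p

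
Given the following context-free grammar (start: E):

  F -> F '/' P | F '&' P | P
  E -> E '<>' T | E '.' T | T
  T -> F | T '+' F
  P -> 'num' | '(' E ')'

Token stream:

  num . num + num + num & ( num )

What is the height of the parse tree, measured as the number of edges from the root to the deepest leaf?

8

[E [E [T [F [P num]]]] . [T [T [T [F [P num]]] + [F [P num]]] + [F [F [P num]] & [P ( [E [T [F [P num]]]] )]]]]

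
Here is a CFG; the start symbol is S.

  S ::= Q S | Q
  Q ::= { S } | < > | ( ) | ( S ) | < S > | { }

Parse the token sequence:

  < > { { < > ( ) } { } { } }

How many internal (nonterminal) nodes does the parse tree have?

[S [Q < >] [S [Q { [S [Q { [S [Q < >] [S [Q ( )]]] }] [S [Q { }] [S [Q { }]]]] }]]]

14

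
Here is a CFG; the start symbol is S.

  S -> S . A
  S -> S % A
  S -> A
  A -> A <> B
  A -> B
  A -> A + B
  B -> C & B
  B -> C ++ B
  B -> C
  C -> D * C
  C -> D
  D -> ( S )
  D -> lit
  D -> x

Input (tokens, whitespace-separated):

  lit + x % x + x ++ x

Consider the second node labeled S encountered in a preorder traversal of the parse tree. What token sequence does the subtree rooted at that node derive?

lit + x

[S [S [A [A [B [C [D lit]]]] + [B [C [D x]]]]] % [A [A [B [C [D x]]]] + [B [C [D x]] ++ [B [C [D x]]]]]]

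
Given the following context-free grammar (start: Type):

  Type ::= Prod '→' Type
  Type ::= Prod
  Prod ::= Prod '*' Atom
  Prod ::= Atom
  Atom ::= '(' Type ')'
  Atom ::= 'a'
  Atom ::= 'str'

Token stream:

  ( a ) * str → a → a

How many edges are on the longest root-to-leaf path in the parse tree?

[Type [Prod [Prod [Atom ( [Type [Prod [Atom a]]] )]] * [Atom str]] → [Type [Prod [Atom a]] → [Type [Prod [Atom a]]]]]

7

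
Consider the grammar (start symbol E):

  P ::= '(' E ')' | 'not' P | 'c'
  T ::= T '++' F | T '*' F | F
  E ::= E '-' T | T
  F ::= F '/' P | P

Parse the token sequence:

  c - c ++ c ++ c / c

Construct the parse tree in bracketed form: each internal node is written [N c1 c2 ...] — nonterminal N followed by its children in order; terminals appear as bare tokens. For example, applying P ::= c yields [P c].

[E [E [T [F [P c]]]] - [T [T [T [F [P c]]] ++ [F [P c]]] ++ [F [F [P c]] / [P c]]]]

E
E - T
T - T
F - T
P - T
c - T
c - T ++ F
c - T ++ F ++ F
c - F ++ F ++ F
c - P ++ F ++ F
c - c ++ F ++ F
c - c ++ P ++ F
c - c ++ c ++ F
c - c ++ c ++ F / P
c - c ++ c ++ P / P
c - c ++ c ++ c / P
c - c ++ c ++ c / c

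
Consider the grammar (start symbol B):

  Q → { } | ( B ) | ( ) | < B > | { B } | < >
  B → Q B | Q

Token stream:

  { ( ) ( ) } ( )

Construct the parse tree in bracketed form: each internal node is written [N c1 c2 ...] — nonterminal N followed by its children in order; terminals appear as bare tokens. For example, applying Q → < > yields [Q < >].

B
Q B
{ B } B
{ Q B } B
{ ( ) B } B
{ ( ) Q } B
{ ( ) ( ) } B
{ ( ) ( ) } Q
{ ( ) ( ) } ( )

[B [Q { [B [Q ( )] [B [Q ( )]]] }] [B [Q ( )]]]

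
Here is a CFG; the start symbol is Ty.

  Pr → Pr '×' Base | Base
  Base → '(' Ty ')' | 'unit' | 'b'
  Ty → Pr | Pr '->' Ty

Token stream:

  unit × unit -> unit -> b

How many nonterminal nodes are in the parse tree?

[Ty [Pr [Pr [Base unit]] × [Base unit]] -> [Ty [Pr [Base unit]] -> [Ty [Pr [Base b]]]]]

11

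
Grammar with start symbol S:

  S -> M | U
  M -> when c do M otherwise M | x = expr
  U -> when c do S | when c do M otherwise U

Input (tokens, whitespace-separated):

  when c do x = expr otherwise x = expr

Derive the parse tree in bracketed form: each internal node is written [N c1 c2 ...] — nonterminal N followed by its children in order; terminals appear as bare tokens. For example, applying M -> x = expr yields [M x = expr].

S
M
when c do M otherwise M
when c do x = expr otherwise M
when c do x = expr otherwise x = expr

[S [M when c do [M x = expr] otherwise [M x = expr]]]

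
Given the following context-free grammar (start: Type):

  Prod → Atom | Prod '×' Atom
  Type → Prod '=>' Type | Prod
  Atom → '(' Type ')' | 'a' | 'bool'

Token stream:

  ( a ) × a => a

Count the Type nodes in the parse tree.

[Type [Prod [Prod [Atom ( [Type [Prod [Atom a]]] )]] × [Atom a]] => [Type [Prod [Atom a]]]]

3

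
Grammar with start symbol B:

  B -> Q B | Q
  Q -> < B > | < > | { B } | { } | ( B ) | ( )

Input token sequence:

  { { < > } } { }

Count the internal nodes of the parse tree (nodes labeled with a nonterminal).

8

[B [Q { [B [Q { [B [Q < >]] }]] }] [B [Q { }]]]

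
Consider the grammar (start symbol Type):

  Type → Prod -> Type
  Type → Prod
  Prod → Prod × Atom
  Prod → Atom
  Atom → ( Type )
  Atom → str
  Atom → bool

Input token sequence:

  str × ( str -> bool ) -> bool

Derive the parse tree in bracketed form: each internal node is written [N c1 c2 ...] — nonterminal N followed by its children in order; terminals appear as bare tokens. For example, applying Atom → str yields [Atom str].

[Type [Prod [Prod [Atom str]] × [Atom ( [Type [Prod [Atom str]] -> [Type [Prod [Atom bool]]]] )]] -> [Type [Prod [Atom bool]]]]

Type
Prod -> Type
Prod × Atom -> Type
Atom × Atom -> Type
str × Atom -> Type
str × ( Type ) -> Type
str × ( Prod -> Type ) -> Type
str × ( Atom -> Type ) -> Type
str × ( str -> Type ) -> Type
str × ( str -> Prod ) -> Type
str × ( str -> Atom ) -> Type
str × ( str -> bool ) -> Type
str × ( str -> bool ) -> Prod
str × ( str -> bool ) -> Atom
str × ( str -> bool ) -> bool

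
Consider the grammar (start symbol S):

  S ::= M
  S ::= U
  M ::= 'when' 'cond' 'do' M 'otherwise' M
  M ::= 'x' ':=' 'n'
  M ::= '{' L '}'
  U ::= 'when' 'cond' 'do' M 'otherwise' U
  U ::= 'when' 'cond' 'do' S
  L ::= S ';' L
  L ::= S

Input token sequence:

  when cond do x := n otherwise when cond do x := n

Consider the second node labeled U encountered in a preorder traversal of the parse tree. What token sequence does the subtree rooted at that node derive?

[S [U when cond do [M x := n] otherwise [U when cond do [S [M x := n]]]]]

when cond do x := n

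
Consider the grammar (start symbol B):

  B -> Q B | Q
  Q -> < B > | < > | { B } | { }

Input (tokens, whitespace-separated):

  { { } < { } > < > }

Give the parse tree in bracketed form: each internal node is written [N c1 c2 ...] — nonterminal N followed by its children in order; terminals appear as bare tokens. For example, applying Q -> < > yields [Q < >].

B
Q
{ B }
{ Q B }
{ { } B }
{ { } Q B }
{ { } < B > B }
{ { } < Q > B }
{ { } < { } > B }
{ { } < { } > Q }
{ { } < { } > < > }

[B [Q { [B [Q { }] [B [Q < [B [Q { }]] >] [B [Q < >]]]] }]]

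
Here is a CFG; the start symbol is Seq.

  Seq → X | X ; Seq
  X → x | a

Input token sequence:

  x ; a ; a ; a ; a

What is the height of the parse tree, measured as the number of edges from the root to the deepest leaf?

6

[Seq [X x] ; [Seq [X a] ; [Seq [X a] ; [Seq [X a] ; [Seq [X a]]]]]]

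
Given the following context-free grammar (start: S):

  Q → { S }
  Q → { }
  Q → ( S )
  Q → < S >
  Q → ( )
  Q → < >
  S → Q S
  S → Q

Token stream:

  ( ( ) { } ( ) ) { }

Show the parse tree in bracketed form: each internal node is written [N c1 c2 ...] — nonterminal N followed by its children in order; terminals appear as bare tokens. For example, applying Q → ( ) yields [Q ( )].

[S [Q ( [S [Q ( )] [S [Q { }] [S [Q ( )]]]] )] [S [Q { }]]]

S
Q S
( S ) S
( Q S ) S
( ( ) S ) S
( ( ) Q S ) S
( ( ) { } S ) S
( ( ) { } Q ) S
( ( ) { } ( ) ) S
( ( ) { } ( ) ) Q
( ( ) { } ( ) ) { }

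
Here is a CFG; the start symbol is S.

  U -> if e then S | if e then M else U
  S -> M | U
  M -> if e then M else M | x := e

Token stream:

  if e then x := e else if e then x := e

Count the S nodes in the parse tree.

2

[S [U if e then [M x := e] else [U if e then [S [M x := e]]]]]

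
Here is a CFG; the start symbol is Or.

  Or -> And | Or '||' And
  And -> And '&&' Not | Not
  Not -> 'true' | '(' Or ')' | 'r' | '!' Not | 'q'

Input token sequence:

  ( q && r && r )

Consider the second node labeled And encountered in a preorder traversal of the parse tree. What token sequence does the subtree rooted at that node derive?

q && r && r

[Or [And [Not ( [Or [And [And [And [Not q]] && [Not r]] && [Not r]]] )]]]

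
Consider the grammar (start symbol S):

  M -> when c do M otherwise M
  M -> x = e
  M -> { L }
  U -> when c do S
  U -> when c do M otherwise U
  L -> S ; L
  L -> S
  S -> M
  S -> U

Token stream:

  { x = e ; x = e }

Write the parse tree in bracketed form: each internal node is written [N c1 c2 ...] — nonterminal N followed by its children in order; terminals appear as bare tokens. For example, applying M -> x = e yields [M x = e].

S
M
{ L }
{ S ; L }
{ M ; L }
{ x = e ; L }
{ x = e ; S }
{ x = e ; M }
{ x = e ; x = e }

[S [M { [L [S [M x = e]] ; [L [S [M x = e]]]] }]]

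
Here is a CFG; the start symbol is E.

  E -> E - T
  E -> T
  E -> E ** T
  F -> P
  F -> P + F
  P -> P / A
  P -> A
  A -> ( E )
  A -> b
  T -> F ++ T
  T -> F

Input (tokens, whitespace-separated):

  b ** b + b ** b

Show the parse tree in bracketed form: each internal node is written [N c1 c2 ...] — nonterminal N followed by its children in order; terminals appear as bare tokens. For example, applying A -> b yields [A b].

[E [E [E [T [F [P [A b]]]]] ** [T [F [P [A b]] + [F [P [A b]]]]]] ** [T [F [P [A b]]]]]

E
E ** T
E ** T ** T
T ** T ** T
F ** T ** T
P ** T ** T
A ** T ** T
b ** T ** T
b ** F ** T
b ** P + F ** T
b ** A + F ** T
b ** b + F ** T
b ** b + P ** T
b ** b + A ** T
b ** b + b ** T
b ** b + b ** F
b ** b + b ** P
b ** b + b ** A
b ** b + b ** b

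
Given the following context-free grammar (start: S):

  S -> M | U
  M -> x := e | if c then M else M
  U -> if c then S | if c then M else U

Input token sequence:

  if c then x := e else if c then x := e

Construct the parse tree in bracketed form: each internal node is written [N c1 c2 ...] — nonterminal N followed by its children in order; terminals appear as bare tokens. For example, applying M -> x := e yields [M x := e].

S
U
if c then M else U
if c then x := e else U
if c then x := e else if c then S
if c then x := e else if c then M
if c then x := e else if c then x := e

[S [U if c then [M x := e] else [U if c then [S [M x := e]]]]]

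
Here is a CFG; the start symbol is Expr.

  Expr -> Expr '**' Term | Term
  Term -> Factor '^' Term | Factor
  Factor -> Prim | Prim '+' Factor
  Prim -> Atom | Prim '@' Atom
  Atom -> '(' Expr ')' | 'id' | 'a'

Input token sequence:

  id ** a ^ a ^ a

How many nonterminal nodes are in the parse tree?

18

[Expr [Expr [Term [Factor [Prim [Atom id]]]]] ** [Term [Factor [Prim [Atom a]]] ^ [Term [Factor [Prim [Atom a]]] ^ [Term [Factor [Prim [Atom a]]]]]]]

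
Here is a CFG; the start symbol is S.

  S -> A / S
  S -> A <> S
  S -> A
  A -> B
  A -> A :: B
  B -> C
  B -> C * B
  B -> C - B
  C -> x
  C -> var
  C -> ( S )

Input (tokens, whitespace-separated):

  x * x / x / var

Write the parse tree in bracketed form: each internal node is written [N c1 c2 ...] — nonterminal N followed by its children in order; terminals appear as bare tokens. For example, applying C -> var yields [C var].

S
A / S
B / S
C * B / S
x * B / S
x * C / S
x * x / S
x * x / A / S
x * x / B / S
x * x / C / S
x * x / x / S
x * x / x / A
x * x / x / B
x * x / x / C
x * x / x / var

[S [A [B [C x] * [B [C x]]]] / [S [A [B [C x]]] / [S [A [B [C var]]]]]]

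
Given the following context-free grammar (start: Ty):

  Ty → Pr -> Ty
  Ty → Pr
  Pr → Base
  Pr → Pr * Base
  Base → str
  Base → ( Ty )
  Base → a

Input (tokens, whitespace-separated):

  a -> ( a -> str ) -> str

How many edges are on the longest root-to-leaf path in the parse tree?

[Ty [Pr [Base a]] -> [Ty [Pr [Base ( [Ty [Pr [Base a]] -> [Ty [Pr [Base str]]]] )]] -> [Ty [Pr [Base str]]]]]

8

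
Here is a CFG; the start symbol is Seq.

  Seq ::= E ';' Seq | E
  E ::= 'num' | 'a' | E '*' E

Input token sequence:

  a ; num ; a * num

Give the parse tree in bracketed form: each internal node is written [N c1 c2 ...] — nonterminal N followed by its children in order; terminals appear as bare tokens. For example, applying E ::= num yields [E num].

[Seq [E a] ; [Seq [E num] ; [Seq [E [E a] * [E num]]]]]

Seq
E ; Seq
a ; Seq
a ; E ; Seq
a ; num ; Seq
a ; num ; E
a ; num ; E * E
a ; num ; a * E
a ; num ; a * num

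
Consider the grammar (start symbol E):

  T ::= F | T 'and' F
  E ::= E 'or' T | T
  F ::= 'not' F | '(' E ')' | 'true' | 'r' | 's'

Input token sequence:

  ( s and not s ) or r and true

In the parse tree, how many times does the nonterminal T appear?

[E [E [T [F ( [E [T [T [F s]] and [F not [F s]]]] )]]] or [T [T [F r]] and [F true]]]

5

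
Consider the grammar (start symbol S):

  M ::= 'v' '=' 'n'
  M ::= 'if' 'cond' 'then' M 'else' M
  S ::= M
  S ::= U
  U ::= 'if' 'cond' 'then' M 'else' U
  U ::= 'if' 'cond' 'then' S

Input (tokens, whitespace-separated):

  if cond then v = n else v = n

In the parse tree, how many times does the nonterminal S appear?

[S [M if cond then [M v = n] else [M v = n]]]

1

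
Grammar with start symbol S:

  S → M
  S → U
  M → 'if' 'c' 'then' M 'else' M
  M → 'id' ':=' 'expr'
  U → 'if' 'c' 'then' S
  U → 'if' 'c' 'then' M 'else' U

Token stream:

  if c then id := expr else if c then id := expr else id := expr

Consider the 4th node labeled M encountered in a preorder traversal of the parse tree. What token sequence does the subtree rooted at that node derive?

[S [M if c then [M id := expr] else [M if c then [M id := expr] else [M id := expr]]]]

id := expr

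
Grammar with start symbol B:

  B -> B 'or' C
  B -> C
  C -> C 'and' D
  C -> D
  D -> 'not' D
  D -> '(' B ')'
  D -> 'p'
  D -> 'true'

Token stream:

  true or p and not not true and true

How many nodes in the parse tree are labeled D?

6

[B [B [C [D true]]] or [C [C [C [D p]] and [D not [D not [D true]]]] and [D true]]]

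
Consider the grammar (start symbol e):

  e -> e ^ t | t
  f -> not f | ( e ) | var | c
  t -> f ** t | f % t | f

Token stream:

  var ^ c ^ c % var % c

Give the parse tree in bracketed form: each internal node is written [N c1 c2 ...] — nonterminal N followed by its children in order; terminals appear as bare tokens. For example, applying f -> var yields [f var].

[e [e [e [t [f var]]] ^ [t [f c]]] ^ [t [f c] % [t [f var] % [t [f c]]]]]

e
e ^ t
e ^ t ^ t
t ^ t ^ t
f ^ t ^ t
var ^ t ^ t
var ^ f ^ t
var ^ c ^ t
var ^ c ^ f % t
var ^ c ^ c % t
var ^ c ^ c % f % t
var ^ c ^ c % var % t
var ^ c ^ c % var % f
var ^ c ^ c % var % c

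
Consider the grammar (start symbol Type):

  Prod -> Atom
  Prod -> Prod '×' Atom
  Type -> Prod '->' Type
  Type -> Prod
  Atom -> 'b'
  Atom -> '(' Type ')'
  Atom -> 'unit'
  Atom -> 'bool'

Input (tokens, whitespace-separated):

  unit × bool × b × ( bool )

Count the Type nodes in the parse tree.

[Type [Prod [Prod [Prod [Prod [Atom unit]] × [Atom bool]] × [Atom b]] × [Atom ( [Type [Prod [Atom bool]]] )]]]

2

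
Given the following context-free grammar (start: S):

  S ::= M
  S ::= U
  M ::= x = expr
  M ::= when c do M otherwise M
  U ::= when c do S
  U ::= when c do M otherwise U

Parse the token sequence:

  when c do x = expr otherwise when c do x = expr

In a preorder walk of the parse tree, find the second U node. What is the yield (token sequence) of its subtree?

[S [U when c do [M x = expr] otherwise [U when c do [S [M x = expr]]]]]

when c do x = expr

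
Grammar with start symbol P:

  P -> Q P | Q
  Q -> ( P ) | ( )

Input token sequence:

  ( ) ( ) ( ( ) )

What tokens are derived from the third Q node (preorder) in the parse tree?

[P [Q ( )] [P [Q ( )] [P [Q ( [P [Q ( )]] )]]]]

( ( ) )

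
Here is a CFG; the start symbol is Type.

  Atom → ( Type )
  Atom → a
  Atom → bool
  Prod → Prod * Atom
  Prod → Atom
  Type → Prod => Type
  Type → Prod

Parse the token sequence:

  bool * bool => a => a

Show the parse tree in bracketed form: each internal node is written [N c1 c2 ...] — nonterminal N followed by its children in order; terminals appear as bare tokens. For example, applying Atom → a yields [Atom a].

[Type [Prod [Prod [Atom bool]] * [Atom bool]] => [Type [Prod [Atom a]] => [Type [Prod [Atom a]]]]]

Type
Prod => Type
Prod * Atom => Type
Atom * Atom => Type
bool * Atom => Type
bool * bool => Type
bool * bool => Prod => Type
bool * bool => Atom => Type
bool * bool => a => Type
bool * bool => a => Prod
bool * bool => a => Atom
bool * bool => a => a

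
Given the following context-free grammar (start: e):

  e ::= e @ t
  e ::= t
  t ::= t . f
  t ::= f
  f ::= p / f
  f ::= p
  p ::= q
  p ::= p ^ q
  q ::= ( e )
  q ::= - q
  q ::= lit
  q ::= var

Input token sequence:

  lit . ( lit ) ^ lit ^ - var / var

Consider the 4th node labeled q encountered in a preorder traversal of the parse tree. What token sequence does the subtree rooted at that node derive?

[e [t [t [f [p [q lit]]]] . [f [p [p [p [q ( [e [t [f [p [q lit]]]]] )]] ^ [q lit]] ^ [q - [q var]]] / [f [p [q var]]]]]]

lit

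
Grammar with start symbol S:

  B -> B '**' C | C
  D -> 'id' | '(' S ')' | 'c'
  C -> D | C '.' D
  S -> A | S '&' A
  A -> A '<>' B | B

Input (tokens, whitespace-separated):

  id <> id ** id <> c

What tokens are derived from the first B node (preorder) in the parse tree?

id

[S [A [A [A [B [C [D id]]]] <> [B [B [C [D id]]] ** [C [D id]]]] <> [B [C [D c]]]]]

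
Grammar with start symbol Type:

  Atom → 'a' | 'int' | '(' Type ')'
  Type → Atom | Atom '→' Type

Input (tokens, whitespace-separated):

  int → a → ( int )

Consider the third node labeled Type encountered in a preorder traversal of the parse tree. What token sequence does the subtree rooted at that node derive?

[Type [Atom int] → [Type [Atom a] → [Type [Atom ( [Type [Atom int]] )]]]]

( int )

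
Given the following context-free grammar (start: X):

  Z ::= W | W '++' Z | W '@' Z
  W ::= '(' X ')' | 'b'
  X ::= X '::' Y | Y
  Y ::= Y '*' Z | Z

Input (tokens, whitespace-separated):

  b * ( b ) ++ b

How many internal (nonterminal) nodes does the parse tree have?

13

[X [Y [Y [Z [W b]]] * [Z [W ( [X [Y [Z [W b]]]] )] ++ [Z [W b]]]]]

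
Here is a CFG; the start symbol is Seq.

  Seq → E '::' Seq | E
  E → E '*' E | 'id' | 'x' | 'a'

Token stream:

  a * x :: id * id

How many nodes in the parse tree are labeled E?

6

[Seq [E [E a] * [E x]] :: [Seq [E [E id] * [E id]]]]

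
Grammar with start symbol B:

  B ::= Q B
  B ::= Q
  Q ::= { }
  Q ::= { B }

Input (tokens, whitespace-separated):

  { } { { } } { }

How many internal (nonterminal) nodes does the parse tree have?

[B [Q { }] [B [Q { [B [Q { }]] }] [B [Q { }]]]]

8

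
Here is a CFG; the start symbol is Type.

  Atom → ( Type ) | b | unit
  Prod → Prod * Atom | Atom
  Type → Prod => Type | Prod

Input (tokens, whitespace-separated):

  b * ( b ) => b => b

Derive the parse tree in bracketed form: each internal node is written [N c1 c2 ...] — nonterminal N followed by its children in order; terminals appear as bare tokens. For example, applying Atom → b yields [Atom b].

[Type [Prod [Prod [Atom b]] * [Atom ( [Type [Prod [Atom b]]] )]] => [Type [Prod [Atom b]] => [Type [Prod [Atom b]]]]]

Type
Prod => Type
Prod * Atom => Type
Atom * Atom => Type
b * Atom => Type
b * ( Type ) => Type
b * ( Prod ) => Type
b * ( Atom ) => Type
b * ( b ) => Type
b * ( b ) => Prod => Type
b * ( b ) => Atom => Type
b * ( b ) => b => Type
b * ( b ) => b => Prod
b * ( b ) => b => Atom
b * ( b ) => b => b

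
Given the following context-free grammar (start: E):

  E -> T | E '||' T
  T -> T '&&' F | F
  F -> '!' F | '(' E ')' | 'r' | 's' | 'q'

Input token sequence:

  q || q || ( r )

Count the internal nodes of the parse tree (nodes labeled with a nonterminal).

12

[E [E [E [T [F q]]] || [T [F q]]] || [T [F ( [E [T [F r]]] )]]]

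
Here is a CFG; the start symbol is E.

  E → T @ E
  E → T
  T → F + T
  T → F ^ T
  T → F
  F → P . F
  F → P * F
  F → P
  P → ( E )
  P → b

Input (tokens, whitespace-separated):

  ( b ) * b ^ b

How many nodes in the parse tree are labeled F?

4

[E [T [F [P ( [E [T [F [P b]]]] )] * [F [P b]]] ^ [T [F [P b]]]]]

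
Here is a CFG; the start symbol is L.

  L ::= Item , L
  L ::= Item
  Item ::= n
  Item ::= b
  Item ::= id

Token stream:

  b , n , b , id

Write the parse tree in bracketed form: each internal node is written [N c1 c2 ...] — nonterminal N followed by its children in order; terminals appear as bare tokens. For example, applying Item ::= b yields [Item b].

L
Item , L
b , L
b , Item , L
b , n , L
b , n , Item , L
b , n , b , L
b , n , b , Item
b , n , b , id

[L [Item b] , [L [Item n] , [L [Item b] , [L [Item id]]]]]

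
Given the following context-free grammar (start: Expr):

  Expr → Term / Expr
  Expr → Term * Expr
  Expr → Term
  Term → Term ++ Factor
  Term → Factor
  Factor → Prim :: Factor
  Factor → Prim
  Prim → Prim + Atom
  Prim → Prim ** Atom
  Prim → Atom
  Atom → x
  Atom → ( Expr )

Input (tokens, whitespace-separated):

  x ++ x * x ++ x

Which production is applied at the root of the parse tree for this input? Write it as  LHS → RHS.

Expr → Term * Expr

[Expr [Term [Term [Factor [Prim [Atom x]]]] ++ [Factor [Prim [Atom x]]]] * [Expr [Term [Term [Factor [Prim [Atom x]]]] ++ [Factor [Prim [Atom x]]]]]]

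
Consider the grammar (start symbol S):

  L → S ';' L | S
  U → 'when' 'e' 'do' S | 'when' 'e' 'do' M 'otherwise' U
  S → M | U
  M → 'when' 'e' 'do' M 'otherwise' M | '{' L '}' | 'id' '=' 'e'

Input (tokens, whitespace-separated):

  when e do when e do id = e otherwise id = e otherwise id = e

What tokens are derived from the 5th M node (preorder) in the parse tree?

[S [M when e do [M when e do [M id = e] otherwise [M id = e]] otherwise [M id = e]]]

id = e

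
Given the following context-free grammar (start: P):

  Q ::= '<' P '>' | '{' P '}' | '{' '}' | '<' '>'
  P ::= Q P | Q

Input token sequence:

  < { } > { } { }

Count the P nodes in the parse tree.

4

[P [Q < [P [Q { }]] >] [P [Q { }] [P [Q { }]]]]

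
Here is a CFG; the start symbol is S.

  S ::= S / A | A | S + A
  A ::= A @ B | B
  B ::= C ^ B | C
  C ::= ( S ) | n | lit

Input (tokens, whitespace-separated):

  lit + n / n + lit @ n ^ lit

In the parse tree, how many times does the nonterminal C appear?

6

[S [S [S [S [A [B [C lit]]]] + [A [B [C n]]]] / [A [B [C n]]]] + [A [A [B [C lit]]] @ [B [C n] ^ [B [C lit]]]]]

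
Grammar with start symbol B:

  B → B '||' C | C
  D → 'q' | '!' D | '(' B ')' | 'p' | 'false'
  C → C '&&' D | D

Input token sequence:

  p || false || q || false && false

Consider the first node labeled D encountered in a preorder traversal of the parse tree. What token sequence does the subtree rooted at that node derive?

[B [B [B [B [C [D p]]] || [C [D false]]] || [C [D q]]] || [C [C [D false]] && [D false]]]

p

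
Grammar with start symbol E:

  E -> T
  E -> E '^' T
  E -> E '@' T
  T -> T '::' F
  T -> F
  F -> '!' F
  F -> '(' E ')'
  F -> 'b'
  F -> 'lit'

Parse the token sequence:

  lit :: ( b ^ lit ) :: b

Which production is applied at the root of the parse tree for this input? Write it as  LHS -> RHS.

[E [T [T [T [F lit]] :: [F ( [E [E [T [F b]]] ^ [T [F lit]]] )]] :: [F b]]]

E -> T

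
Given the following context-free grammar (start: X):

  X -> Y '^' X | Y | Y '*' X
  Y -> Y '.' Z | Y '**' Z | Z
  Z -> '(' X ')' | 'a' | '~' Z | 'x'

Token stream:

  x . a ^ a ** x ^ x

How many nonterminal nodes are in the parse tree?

13

[X [Y [Y [Z x]] . [Z a]] ^ [X [Y [Y [Z a]] ** [Z x]] ^ [X [Y [Z x]]]]]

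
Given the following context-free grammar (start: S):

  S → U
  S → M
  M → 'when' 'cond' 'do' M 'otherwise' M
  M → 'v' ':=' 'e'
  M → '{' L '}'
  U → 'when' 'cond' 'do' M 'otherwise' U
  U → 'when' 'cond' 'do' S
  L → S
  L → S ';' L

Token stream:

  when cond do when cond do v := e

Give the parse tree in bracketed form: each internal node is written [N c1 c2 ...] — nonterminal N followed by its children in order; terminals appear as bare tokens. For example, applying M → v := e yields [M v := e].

[S [U when cond do [S [U when cond do [S [M v := e]]]]]]

S
U
when cond do S
when cond do U
when cond do when cond do S
when cond do when cond do M
when cond do when cond do v := e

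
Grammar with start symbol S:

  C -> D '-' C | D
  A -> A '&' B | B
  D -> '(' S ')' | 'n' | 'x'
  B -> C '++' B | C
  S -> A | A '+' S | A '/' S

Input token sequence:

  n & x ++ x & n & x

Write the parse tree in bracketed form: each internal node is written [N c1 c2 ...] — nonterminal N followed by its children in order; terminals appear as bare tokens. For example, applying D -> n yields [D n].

[S [A [A [A [A [B [C [D n]]]] & [B [C [D x]] ++ [B [C [D x]]]]] & [B [C [D n]]]] & [B [C [D x]]]]]

S
A
A & B
A & B & B
A & B & B & B
B & B & B & B
C & B & B & B
D & B & B & B
n & B & B & B
n & C ++ B & B & B
n & D ++ B & B & B
n & x ++ B & B & B
n & x ++ C & B & B
n & x ++ D & B & B
n & x ++ x & B & B
n & x ++ x & C & B
n & x ++ x & D & B
n & x ++ x & n & B
n & x ++ x & n & C
n & x ++ x & n & D
n & x ++ x & n & x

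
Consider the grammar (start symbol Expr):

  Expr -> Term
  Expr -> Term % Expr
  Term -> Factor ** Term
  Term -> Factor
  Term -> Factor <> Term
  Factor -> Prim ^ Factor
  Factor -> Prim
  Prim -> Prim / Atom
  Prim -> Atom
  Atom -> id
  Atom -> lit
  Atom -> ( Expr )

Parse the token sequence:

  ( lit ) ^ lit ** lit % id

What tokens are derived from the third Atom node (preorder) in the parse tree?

[Expr [Term [Factor [Prim [Atom ( [Expr [Term [Factor [Prim [Atom lit]]]]] )]] ^ [Factor [Prim [Atom lit]]]] ** [Term [Factor [Prim [Atom lit]]]]] % [Expr [Term [Factor [Prim [Atom id]]]]]]

lit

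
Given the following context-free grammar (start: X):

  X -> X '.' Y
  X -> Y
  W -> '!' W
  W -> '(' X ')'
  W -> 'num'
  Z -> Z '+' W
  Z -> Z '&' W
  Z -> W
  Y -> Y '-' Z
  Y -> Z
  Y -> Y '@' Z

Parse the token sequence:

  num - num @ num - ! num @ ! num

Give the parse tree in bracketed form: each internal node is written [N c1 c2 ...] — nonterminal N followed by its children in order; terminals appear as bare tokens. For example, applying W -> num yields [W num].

[X [Y [Y [Y [Y [Y [Z [W num]]] - [Z [W num]]] @ [Z [W num]]] - [Z [W ! [W num]]]] @ [Z [W ! [W num]]]]]

X
Y
Y @ Z
Y - Z @ Z
Y @ Z - Z @ Z
Y - Z @ Z - Z @ Z
Z - Z @ Z - Z @ Z
W - Z @ Z - Z @ Z
num - Z @ Z - Z @ Z
num - W @ Z - Z @ Z
num - num @ Z - Z @ Z
num - num @ W - Z @ Z
num - num @ num - Z @ Z
num - num @ num - W @ Z
num - num @ num - ! W @ Z
num - num @ num - ! num @ Z
num - num @ num - ! num @ W
num - num @ num - ! num @ ! W
num - num @ num - ! num @ ! num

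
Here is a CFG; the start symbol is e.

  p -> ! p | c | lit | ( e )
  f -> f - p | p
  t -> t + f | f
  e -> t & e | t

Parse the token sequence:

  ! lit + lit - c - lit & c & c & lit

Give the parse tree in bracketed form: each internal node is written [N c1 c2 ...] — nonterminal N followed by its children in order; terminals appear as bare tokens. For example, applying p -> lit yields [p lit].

[e [t [t [f [p ! [p lit]]]] + [f [f [f [p lit]] - [p c]] - [p lit]]] & [e [t [f [p c]]] & [e [t [f [p c]]] & [e [t [f [p lit]]]]]]]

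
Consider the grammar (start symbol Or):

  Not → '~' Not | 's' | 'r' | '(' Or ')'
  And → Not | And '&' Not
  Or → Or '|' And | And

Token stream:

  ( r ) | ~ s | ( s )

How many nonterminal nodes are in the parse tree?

16

[Or [Or [Or [And [Not ( [Or [And [Not r]]] )]]] | [And [Not ~ [Not s]]]] | [And [Not ( [Or [And [Not s]]] )]]]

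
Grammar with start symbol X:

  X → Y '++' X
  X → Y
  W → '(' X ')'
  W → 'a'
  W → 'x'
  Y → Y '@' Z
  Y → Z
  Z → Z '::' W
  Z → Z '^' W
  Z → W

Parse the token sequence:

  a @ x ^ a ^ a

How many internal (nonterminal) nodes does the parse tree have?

[X [Y [Y [Z [W a]]] @ [Z [Z [Z [W x]] ^ [W a]] ^ [W a]]]]

11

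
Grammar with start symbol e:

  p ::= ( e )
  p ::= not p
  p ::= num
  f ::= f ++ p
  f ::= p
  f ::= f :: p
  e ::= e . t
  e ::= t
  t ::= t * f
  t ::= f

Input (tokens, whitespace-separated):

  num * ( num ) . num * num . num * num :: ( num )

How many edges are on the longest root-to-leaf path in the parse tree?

10

[e [e [e [t [t [f [p num]]] * [f [p ( [e [t [f [p num]]]] )]]]] . [t [t [f [p num]]] * [f [p num]]]] . [t [t [f [p num]]] * [f [f [p num]] :: [p ( [e [t [f [p num]]]] )]]]]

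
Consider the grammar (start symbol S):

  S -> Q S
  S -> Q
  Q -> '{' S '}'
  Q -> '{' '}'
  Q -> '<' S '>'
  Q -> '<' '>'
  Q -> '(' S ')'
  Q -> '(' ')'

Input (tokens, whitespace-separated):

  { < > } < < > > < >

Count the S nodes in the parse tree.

5

[S [Q { [S [Q < >]] }] [S [Q < [S [Q < >]] >] [S [Q < >]]]]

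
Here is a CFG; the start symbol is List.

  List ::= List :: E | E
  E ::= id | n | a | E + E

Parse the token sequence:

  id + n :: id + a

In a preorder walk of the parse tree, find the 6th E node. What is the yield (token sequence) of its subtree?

[List [List [E [E id] + [E n]]] :: [E [E id] + [E a]]]

a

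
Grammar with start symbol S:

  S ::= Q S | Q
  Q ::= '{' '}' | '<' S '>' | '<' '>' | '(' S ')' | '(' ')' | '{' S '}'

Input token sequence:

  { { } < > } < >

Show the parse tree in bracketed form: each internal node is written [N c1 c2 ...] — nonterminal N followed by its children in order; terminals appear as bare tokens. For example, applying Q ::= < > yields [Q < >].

[S [Q { [S [Q { }] [S [Q < >]]] }] [S [Q < >]]]

S
Q S
{ S } S
{ Q S } S
{ { } S } S
{ { } Q } S
{ { } < > } S
{ { } < > } Q
{ { } < > } < >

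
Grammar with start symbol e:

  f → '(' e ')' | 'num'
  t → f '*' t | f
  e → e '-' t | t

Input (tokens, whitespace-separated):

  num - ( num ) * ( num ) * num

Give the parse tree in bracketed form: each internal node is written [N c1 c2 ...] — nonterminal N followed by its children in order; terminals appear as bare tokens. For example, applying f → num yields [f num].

e
e - t
t - t
f - t
num - t
num - f * t
num - ( e ) * t
num - ( t ) * t
num - ( f ) * t
num - ( num ) * t
num - ( num ) * f * t
num - ( num ) * ( e ) * t
num - ( num ) * ( t ) * t
num - ( num ) * ( f ) * t
num - ( num ) * ( num ) * t
num - ( num ) * ( num ) * f
num - ( num ) * ( num ) * num

[e [e [t [f num]]] - [t [f ( [e [t [f num]]] )] * [t [f ( [e [t [f num]]] )] * [t [f num]]]]]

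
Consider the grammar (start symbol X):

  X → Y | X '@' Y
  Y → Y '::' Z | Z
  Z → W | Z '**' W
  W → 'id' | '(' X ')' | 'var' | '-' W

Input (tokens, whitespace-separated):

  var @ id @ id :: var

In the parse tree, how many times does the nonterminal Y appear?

[X [X [X [Y [Z [W var]]]] @ [Y [Z [W id]]]] @ [Y [Y [Z [W id]]] :: [Z [W var]]]]

4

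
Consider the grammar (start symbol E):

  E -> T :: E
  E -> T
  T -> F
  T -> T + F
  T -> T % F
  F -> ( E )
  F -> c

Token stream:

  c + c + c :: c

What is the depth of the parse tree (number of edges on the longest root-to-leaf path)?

5

[E [T [T [T [F c]] + [F c]] + [F c]] :: [E [T [F c]]]]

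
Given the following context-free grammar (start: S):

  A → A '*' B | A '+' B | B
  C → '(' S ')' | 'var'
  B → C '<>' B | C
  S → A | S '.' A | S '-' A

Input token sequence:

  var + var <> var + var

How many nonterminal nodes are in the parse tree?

[S [A [A [A [B [C var]]] + [B [C var] <> [B [C var]]]] + [B [C var]]]]

12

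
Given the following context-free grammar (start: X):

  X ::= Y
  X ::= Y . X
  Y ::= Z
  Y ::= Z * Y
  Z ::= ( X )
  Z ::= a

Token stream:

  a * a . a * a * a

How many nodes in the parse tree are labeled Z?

5

[X [Y [Z a] * [Y [Z a]]] . [X [Y [Z a] * [Y [Z a] * [Y [Z a]]]]]]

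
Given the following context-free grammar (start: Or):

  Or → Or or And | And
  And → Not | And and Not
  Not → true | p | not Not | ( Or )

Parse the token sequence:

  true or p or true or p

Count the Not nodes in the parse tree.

4

[Or [Or [Or [Or [And [Not true]]] or [And [Not p]]] or [And [Not true]]] or [And [Not p]]]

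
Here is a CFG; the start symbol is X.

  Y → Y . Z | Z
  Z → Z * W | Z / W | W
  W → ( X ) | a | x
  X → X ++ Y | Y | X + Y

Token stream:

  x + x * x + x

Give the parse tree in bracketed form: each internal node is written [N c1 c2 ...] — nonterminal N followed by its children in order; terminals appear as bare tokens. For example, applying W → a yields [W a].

[X [X [X [Y [Z [W x]]]] + [Y [Z [Z [W x]] * [W x]]]] + [Y [Z [W x]]]]

X
X + Y
X + Y + Y
Y + Y + Y
Z + Y + Y
W + Y + Y
x + Y + Y
x + Z + Y
x + Z * W + Y
x + W * W + Y
x + x * W + Y
x + x * x + Y
x + x * x + Z
x + x * x + W
x + x * x + x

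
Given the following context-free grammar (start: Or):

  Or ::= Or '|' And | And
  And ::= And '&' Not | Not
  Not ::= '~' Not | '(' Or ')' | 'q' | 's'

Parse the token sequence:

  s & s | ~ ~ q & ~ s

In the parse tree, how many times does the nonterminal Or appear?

2

[Or [Or [And [And [Not s]] & [Not s]]] | [And [And [Not ~ [Not ~ [Not q]]]] & [Not ~ [Not s]]]]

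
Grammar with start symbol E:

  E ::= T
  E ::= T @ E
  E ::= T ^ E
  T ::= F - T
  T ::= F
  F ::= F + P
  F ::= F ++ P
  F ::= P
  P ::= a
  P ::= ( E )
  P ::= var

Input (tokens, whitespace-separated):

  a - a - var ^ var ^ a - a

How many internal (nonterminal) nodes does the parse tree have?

[E [T [F [P a]] - [T [F [P a]] - [T [F [P var]]]]] ^ [E [T [F [P var]]] ^ [E [T [F [P a]] - [T [F [P a]]]]]]]

21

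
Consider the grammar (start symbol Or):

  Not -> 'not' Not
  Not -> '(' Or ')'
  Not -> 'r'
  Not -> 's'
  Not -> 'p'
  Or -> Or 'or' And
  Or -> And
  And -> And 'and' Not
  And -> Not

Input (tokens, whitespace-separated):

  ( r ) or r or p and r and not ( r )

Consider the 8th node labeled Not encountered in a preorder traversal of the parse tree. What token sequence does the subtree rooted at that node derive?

[Or [Or [Or [And [Not ( [Or [And [Not r]]] )]]] or [And [Not r]]] or [And [And [And [Not p]] and [Not r]] and [Not not [Not ( [Or [And [Not r]]] )]]]]

r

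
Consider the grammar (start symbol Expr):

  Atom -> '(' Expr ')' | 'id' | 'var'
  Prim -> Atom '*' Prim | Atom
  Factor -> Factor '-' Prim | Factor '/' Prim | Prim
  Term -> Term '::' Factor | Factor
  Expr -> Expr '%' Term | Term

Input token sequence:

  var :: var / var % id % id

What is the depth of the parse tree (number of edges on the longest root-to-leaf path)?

8

[Expr [Expr [Expr [Term [Term [Factor [Prim [Atom var]]]] :: [Factor [Factor [Prim [Atom var]]] / [Prim [Atom var]]]]] % [Term [Factor [Prim [Atom id]]]]] % [Term [Factor [Prim [Atom id]]]]]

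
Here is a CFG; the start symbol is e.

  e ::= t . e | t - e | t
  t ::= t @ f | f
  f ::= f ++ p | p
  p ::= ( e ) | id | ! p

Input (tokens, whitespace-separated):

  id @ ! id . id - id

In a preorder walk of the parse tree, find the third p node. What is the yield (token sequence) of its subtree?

[e [t [t [f [p id]]] @ [f [p ! [p id]]]] . [e [t [f [p id]]] - [e [t [f [p id]]]]]]

id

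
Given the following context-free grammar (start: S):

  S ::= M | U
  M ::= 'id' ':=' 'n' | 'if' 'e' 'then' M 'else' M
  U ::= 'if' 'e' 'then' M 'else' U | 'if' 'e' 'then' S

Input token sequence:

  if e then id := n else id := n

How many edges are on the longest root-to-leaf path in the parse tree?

[S [M if e then [M id := n] else [M id := n]]]

3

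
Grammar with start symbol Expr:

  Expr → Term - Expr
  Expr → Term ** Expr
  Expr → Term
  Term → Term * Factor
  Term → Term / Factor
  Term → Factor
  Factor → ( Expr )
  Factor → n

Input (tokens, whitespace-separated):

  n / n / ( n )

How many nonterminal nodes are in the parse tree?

[Expr [Term [Term [Term [Factor n]] / [Factor n]] / [Factor ( [Expr [Term [Factor n]]] )]]]

10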